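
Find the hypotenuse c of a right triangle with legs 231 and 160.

c² = a² + b² = 231² + 160² = 53361 + 25600 = 78961
c = 281

281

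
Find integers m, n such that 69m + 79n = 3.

Step 1: Check solvability.
gcd(69, 79) = 1
Since 1 divides 3, solutions exist.

Step 2: Apply extended Euclidean algorithm to find gcd.
We find integers such that 69*x0 + 79*y0 = 1

Step 3: Scale the particular solution.
Multiply by 3/1 = 3:
m = -24, n = 21

Step 4: Verify.
69*(-24) + 79*(21) = 3 = 3 ✓

m = -24, n = 21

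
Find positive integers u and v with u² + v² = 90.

We need to find integers u, v > 0 such that u² + v² = 90.
Trying u = 3: v² = 90 - 3² = 90 - 9 = 81
v = 9
Check: 3² + 9² = 9 + 81 = 90 ✓

90 = 3² + 9²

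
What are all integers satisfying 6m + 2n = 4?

Step 1: Compute gcd(6, 2) = 2.
Since 2 divides 4, solutions exist.

Step 2: Find a particular solution using extended Euclidean algorithm.
We get m₀ = 0, n₀ = 2.
Check: 6*0 + 2*2 = 4 = 4 ✓

Step 3: Write the general solution.
m = 0 + (2/2)t = 0 + 1t
n = 2 - (6/2)t = 2 - 3t
for any integer t.

m = 0 + 1t, n = 2 - 3t for integer t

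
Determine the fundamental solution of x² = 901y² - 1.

We need x² = 901y² - 1. Try successive y:
y = 1: x² = 901·1² - 1 = 900 = 30² ✓
Check: 30² - 901·1² = 900 - 901 = -1 ✓

x = 30, y = 1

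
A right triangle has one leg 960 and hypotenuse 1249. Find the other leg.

a² = c² - b² = 1560001 - 921600 = 638401
a = 799

799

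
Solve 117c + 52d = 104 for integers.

Step 1: Check solvability.
gcd(117, 52) = 13
Since 13 divides 104, solutions exist.

Step 2: Apply extended Euclidean algorithm to find gcd.
We find integers such that 117*x0 + 52*y0 = 13

Step 3: Scale the particular solution.
Multiply by 104/13 = 8:
c = 8, d = -16

Step 4: Verify.
117*(8) + 52*(-16) = 104 = 104 ✓

c = 8, d = -16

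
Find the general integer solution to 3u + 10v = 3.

Step 1: Compute gcd(3, 10) = 1.
Since 1 divides 3, solutions exist.

Step 2: Find a particular solution using extended Euclidean algorithm.
We get u₀ = -9, v₀ = 3.
Check: 3*-9 + 10*3 = 3 = 3 ✓

Step 3: Write the general solution.
u = -9 + (10/1)t = -9 + 10t
v = 3 - (3/1)t = 3 - 3t
for any integer t.

u = -9 + 10t, v = 3 - 3t for integer t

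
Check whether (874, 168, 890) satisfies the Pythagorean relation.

Compute a² + b²:
874² + 168² = 763876 + 28224 = 792100
Compute c²:
890² = 792100
Since 792100 = 792100, it is a Pythagorean triple.

Yes, it is a Pythagorean triple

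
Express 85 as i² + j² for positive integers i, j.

We need to find integers i, j > 0 such that i² + j² = 85.
Trying i = 2: j² = 85 - 2² = 85 - 4 = 81
j = 9
Check: 2² + 9² = 4 + 81 = 85 ✓

85 = 2² + 9²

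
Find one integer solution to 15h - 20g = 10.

Step 1: Check solvability.
gcd(15, 20) = 5
Since 5 divides 10, solutions exist.

Step 2: Apply extended Euclidean algorithm to find gcd.
We find integers such that 15*x0 + 20*y0 = 5

Step 3: Scale the particular solution.
Multiply by 10/5 = 2:
h = -2, g = -2

Step 4: Verify.
15*(-2) - 20*(-2) = 10 = 10 ✓

h = -2, g = -2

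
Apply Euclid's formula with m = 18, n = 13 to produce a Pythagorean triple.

a = m² - n² = 18² - 13² = 324 - 169 = 155
b = 2mn = 2·18·13 = 468
c = m² + n² = 324 + 169 = 493
Verify: 155² + 468² = 24025 + 219024 = 243049 = 493² ✓

(155, 468, 493)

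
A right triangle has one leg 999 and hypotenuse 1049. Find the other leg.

b² = c² - a² = 1100401 - 998001 = 102400
b = 320

320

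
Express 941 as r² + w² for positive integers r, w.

We need to find integers r, w > 0 such that r² + w² = 941.
Trying r = 10: w² = 941 - 10² = 941 - 100 = 841
w = 29
Check: 10² + 29² = 100 + 841 = 941 ✓

941 = 10² + 29²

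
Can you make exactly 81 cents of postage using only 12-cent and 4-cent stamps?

We need non-negative x, y with 12x + 4y = 81.
gcd(12, 4) = 4, and 4 does not divide 81.
No integer solutions exist, so certainly no non-negative ones.

No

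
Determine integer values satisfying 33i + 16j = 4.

Step 1: Check solvability.
gcd(33, 16) = 1
Since 1 divides 4, solutions exist.

Step 2: Apply extended Euclidean algorithm to find gcd.
We find integers such that 33*x0 + 16*y0 = 1

Step 3: Scale the particular solution.
Multiply by 4/1 = 4:
i = 4, j = -8

Step 4: Verify.
33*(4) + 16*(-8) = 4 = 4 ✓

i = 4, j = -8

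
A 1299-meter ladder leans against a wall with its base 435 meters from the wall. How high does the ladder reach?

The ladder, wall, and ground form a right triangle with hypotenuse 1299 and one leg 435.
By the Pythagorean theorem: h² = 1299² - 435² = 1687401 - 189225 = 1498176
h = √1498176 = 1224 meters

1224 meters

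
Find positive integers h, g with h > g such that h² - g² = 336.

Factor: h² - g² = (h+g)(h-g) = 336.
We need two factors of 336 with the same parity.
Use h+g = 168 and h-g = 2 (product 168·2 = 336).
Adding: 2h = 170, so h = 85.
Subtracting: 2g = 166, so g = 83.
Check: 85² - 83² = 7225 - 6889 = 336 ✓

h = 85, g = 83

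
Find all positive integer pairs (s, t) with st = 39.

The positive divisors of 39 are: 1, 3, 13, 39.
Each divisor d gives the pair (d, 39/d):
(1, 39), (3, 13), (13, 3), (39, 1)

(1, 39), (3, 13), (13, 3), (39, 1)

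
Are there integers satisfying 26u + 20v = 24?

Step 1: Compute gcd(26, 20).
gcd(26, 20) = 2

Step 2: Check divisibility.
Does 2 divide 24? 24 = 2 x 12, so yes.

By the theorem on linear Diophantine equations, 26u + 20v = 24 has integer solutions if and only if gcd(26, 20) divides 24. Since 2 | 24, solutions exist.

Yes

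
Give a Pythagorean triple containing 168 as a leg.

We need the other leg and hypotenuse such that 168² + x² = c².
Take x = 95, c = 193: 168² + 95² = 28224 + 9025 = 37249 = 193² ✓
Triple: (95, 168, 193)

(95, 168, 193)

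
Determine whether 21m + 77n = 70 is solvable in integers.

Step 1: Compute gcd(21, 77).
gcd(21, 77) = 7

Step 2: Check divisibility.
Does 7 divide 70? 70 = 7 x 10, so yes.

By the theorem on linear Diophantine equations, 21m + 77n = 70 has integer solutions if and only if gcd(21, 77) divides 70. Since 7 | 70, solutions exist.

Yes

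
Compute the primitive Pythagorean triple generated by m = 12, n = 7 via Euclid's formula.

a = m² - n² = 144 - 49 = 95
b = 2mn = 2·12·7 = 168
c = m² + n² = 144 + 49 = 193
Verify: 95² + 168² = 9025 + 28224 = 37249 = 193² ✓

(95, 168, 193)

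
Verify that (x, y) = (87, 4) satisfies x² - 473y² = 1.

Compute x² = 87² = 7569
Compute 473y² = 473·4² = 473·16 = 7568
x² - 473y² = 7569 - 7568 = 1
Since this equals 1, (87, 4) is a solution.

Yes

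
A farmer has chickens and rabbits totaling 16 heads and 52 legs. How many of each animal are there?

Let c = chickens, r = rabbits.
Heads: c + r = 16
Legs: 2c + 4r = 52
From the first equation, c = 16 - r. Substitute:
2(16 - r) + 4r = 52
32 + 2r = 52
r = (52 - 32)/2 = 10
c = 16 - 10 = 6

Chickens: 6, Rabbits: 10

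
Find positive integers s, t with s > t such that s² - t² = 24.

Factor: s² - t² = (s+t)(s-t) = 24.
We need two factors of 24 with the same parity.
Use s+t = 12 and s-t = 2 (product 12·2 = 24).
Adding: 2s = 14, so s = 7.
Subtracting: 2t = 10, so t = 5.
Check: 7² - 5² = 49 - 25 = 24 ✓

s = 7, t = 5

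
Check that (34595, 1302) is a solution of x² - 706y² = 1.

Compute x² = 34595² = 1196814025
Compute 706y² = 706·1302² = 706·1695204 = 1196814024
x² - 706y² = 1196814025 - 1196814024 = 1
Since this equals 1, (34595, 1302) is a solution.

Yes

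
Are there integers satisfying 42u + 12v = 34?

Step 1: Compute gcd(42, 12).
gcd(42, 12) = 6

Step 2: Check divisibility.
Does 6 divide 34? 34 = 6 x 5 + 4, so no.

By the theorem on linear Diophantine equations, 42u + 12v = 34 has integer solutions if and only if gcd(42, 12) divides 34. Since 6 does not divide 34, no solutions exist.

No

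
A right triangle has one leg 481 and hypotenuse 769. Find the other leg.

b² = c² - a² = 591361 - 231361 = 360000
b = 600

600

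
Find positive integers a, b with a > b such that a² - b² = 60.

Factor: a² - b² = (a+b)(a-b) = 60.
We need two factors of 60 with the same parity.
Use a+b = 30 and a-b = 2 (product 30·2 = 60).
Adding: 2a = 32, so a = 16.
Subtracting: 2b = 28, so b = 14.
Check: 16² - 14² = 256 - 196 = 60 ✓

a = 16, b = 14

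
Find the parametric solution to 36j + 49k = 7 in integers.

Step 1: Compute gcd(36, 49) = 1.
Since 1 divides 7, solutions exist.

Step 2: Find a particular solution using extended Euclidean algorithm.
We get j₀ = 105, k₀ = -77.
Check: 36*105 + 49*-77 = 7 = 7 ✓

Step 3: Write the general solution.
j = 105 + (49/1)t = 105 + 49t
k = -77 - (36/1)t = -77 - 36t
for any integer t.

j = 105 + 49t, k = -77 - 36t for integer t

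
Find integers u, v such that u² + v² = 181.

We need to find integers u, v > 0 such that u² + v² = 181.
Trying u = 9: v² = 181 - 9² = 181 - 81 = 100
v = 10
Check: 9² + 10² = 81 + 100 = 181 ✓

181 = 9² + 10²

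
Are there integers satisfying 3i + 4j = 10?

Step 1: Compute gcd(3, 4).
gcd(3, 4) = 1

Step 2: Check divisibility.
Does 1 divide 10? 10 = 1 x 10, so yes.

By the theorem on linear Diophantine equations, 3i + 4j = 10 has integer solutions if and only if gcd(3, 4) divides 10. Since 1 | 10, solutions exist.

Yes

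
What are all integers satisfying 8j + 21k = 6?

Step 1: Compute gcd(8, 21) = 1.
Since 1 divides 6, solutions exist.

Step 2: Find a particular solution using extended Euclidean algorithm.
We get j₀ = 48, k₀ = -18.
Check: 8*48 + 21*-18 = 6 = 6 ✓

Step 3: Write the general solution.
j = 48 + (21/1)t = 48 + 21t
k = -18 - (8/1)t = -18 - 8t
for any integer t.

j = 48 + 21t, k = -18 - 8t for integer t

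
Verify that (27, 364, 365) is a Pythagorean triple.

Compute a² + b²:
27² + 364² = 729 + 132496 = 133225
Compute c²:
365² = 133225
Since 133225 = 133225, it is a Pythagorean triple.

Yes, it is a Pythagorean triple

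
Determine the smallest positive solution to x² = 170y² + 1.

We seek the smallest positive integers (x, y) with x² - 170y² = 1, i.e., x² = 170y² + 1.
Try successive y values:
y = 1: x² = 170·1² + 1 = 171, not a perfect square
y = 2: x² = 170·2² + 1 = 681, not a perfect square
y = 3: x² = 170·3² + 1 = 1531, not a perfect square
... continuing the search (or via continued fractions) ...
y = 26: x² = 170·26² + 1 = 114921, x = 339 ✓

Verify: 339² - 170·26² = 114921 - 114920 = 1 ✓

x = 339, y = 26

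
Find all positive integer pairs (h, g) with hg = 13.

The positive divisors of 13 are: 1, 13.
Each divisor d gives the pair (d, 13/d):
(1, 13), (13, 1)

(1, 13), (13, 1)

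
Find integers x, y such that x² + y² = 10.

We need to find integers x, y > 0 such that x² + y² = 10.
Trying x = 1: y² = 10 - 1² = 10 - 1 = 9
y = 3
Check: 1² + 3² = 1 + 9 = 10 ✓

10 = 1² + 3²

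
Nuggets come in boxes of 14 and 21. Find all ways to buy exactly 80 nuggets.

We need non-negative integers (x, y) with 14x + 21y = 80.
For each x in 0..5, check if 80 - 14x is a non-negative multiple of 21.
No x yields an integer y ≥ 0.

No solution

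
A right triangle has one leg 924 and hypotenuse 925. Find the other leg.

a² = c² - b² = 855625 - 853776 = 1849
a = 43

43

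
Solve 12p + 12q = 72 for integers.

Step 1: Check solvability.
gcd(12, 12) = 12
Since 12 divides 72, solutions exist.

Step 2: Apply extended Euclidean algorithm to find gcd.
We find integers such that 12*x0 + 12*y0 = 12

Step 3: Scale the particular solution.
Multiply by 72/12 = 6:
p = 0, q = 6

Step 4: Verify.
12*(0) + 12*(6) = 72 = 72 ✓

p = 0, q = 6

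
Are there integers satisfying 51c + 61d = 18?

Step 1: Compute gcd(51, 61).
gcd(51, 61) = 1

Step 2: Check divisibility.
Does 1 divide 18? 18 = 1 x 18, so yes.

By the theorem on linear Diophantine equations, 51c + 61d = 18 has integer solutions if and only if gcd(51, 61) divides 18. Since 1 | 18, solutions exist.

Yes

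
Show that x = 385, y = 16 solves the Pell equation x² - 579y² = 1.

Compute x² = 385² = 148225
Compute 579y² = 579·16² = 579·256 = 148224
x² - 579y² = 148225 - 148224 = 1
Since this equals 1, (385, 16) is a solution.

Yes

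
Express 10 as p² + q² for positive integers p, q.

We need to find integers p, q > 0 such that p² + q² = 10.
Trying p = 1: q² = 10 - 1² = 10 - 1 = 9
q = 3
Check: 1² + 3² = 1 + 9 = 10 ✓

10 = 1² + 3²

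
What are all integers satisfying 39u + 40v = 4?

Step 1: Compute gcd(39, 40) = 1.
Since 1 divides 4, solutions exist.

Step 2: Find a particular solution using extended Euclidean algorithm.
We get u₀ = -4, v₀ = 4.
Check: 39*-4 + 40*4 = 4 = 4 ✓

Step 3: Write the general solution.
u = -4 + (40/1)t = -4 + 40t
v = 4 - (39/1)t = 4 - 39t
for any integer t.

u = -4 + 40t, v = 4 - 39t for integer t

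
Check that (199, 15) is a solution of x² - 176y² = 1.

Compute x² = 199² = 39601
Compute 176y² = 176·15² = 176·225 = 39600
x² - 176y² = 39601 - 39600 = 1
Since this equals 1, (199, 15) is a solution.

Yes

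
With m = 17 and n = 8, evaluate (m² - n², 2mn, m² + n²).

a = m² - n² = 289 - 64 = 225
b = 2mn = 2·17·8 = 272
c = m² + n² = 289 + 64 = 353
Verify: 225² + 272² = 50625 + 73984 = 124609 = 353² ✓

(225, 272, 353)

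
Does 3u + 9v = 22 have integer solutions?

Step 1: Compute gcd(3, 9).
gcd(3, 9) = 3

Step 2: Check divisibility.
Does 3 divide 22? 22 = 3 x 7 + 1, so no.

By the theorem on linear Diophantine equations, 3u + 9v = 22 has integer solutions if and only if gcd(3, 9) divides 22. Since 3 does not divide 22, no solutions exist.

No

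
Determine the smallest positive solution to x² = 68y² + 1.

We seek the smallest positive integers (x, y) with x² - 68y² = 1, i.e., x² = 68y² + 1.
Try successive y values:
y = 1: x² = 68·1² + 1 = 69, not a perfect square
y = 2: x² = 68·2² + 1 = 273, not a perfect square
y = 3: x² = 68·3² + 1 = 613, not a perfect square
... continuing the search (or via continued fractions) ...
y = 4: x² = 68·4² + 1 = 1089, x = 33 ✓

Verify: 33² - 68·4² = 1089 - 1088 = 1 ✓

x = 33, y = 4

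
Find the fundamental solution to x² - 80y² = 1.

We seek the smallest positive integers (x, y) with x² - 80y² = 1, i.e., x² = 80y² + 1.
Try successive y values:
y = 1: x² = 80·1² + 1 = 81, x = 9 ✓

Verify: 9² - 80·1² = 81 - 80 = 1 ✓

x = 9, y = 1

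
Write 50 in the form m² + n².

We need to find integers m, n > 0 such that m² + n² = 50.
Trying m = 1: n² = 50 - 1² = 50 - 1 = 49
n = 7
Check: 1² + 7² = 1 + 49 = 50 ✓

50 = 1² + 7²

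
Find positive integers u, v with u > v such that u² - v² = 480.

Factor: u² - v² = (u+v)(u-v) = 480.
We need two factors of 480 with the same parity.
Use u+v = 240 and u-v = 2 (product 240·2 = 480).
Adding: 2u = 242, so u = 121.
Subtracting: 2v = 238, so v = 119.
Check: 121² - 119² = 14641 - 14161 = 480 ✓

u = 121, v = 119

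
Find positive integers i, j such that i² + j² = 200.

Search for i with 200 - i² a perfect square.
i = 2: 200 - 2² = 200 - 4 = 196 = 14² ✓
So i = 2, j = 14.

i = 2, j = 14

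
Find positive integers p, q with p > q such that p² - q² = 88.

Factor: p² - q² = (p+q)(p-q) = 88.
We need two factors of 88 with the same parity.
Use p+q = 44 and p-q = 2 (product 44·2 = 88).
Adding: 2p = 46, so p = 23.
Subtracting: 2q = 42, so q = 21.
Check: 23² - 21² = 529 - 441 = 88 ✓

p = 23, q = 21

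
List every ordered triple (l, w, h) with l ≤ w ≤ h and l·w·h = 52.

Iterate l from 1 to ⌊52^(1/3)⌋. For each l dividing 52, iterate w ≥ l with w dividing 52/l, and set h = 52/(l·w).
Triples found (4): (1×1×52), (1×2×26), (1×4×13), (2×2×13)

(1×1×52), (1×2×26), (1×4×13), (2×2×13)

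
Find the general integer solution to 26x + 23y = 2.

Step 1: Compute gcd(26, 23) = 1.
Since 1 divides 2, solutions exist.

Step 2: Find a particular solution using extended Euclidean algorithm.
We get x₀ = 16, y₀ = -18.
Check: 26*16 + 23*-18 = 2 = 2 ✓

Step 3: Write the general solution.
x = 16 + (23/1)t = 16 + 23t
y = -18 - (26/1)t = -18 - 26t
for any integer t.

x = 16 + 23t, y = -18 - 26t for integer t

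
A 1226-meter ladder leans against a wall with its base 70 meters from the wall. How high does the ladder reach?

The ladder, wall, and ground form a right triangle with hypotenuse 1226 and one leg 70.
By the Pythagorean theorem: h² = 1226² - 70² = 1503076 - 4900 = 1498176
h = √1498176 = 1224 meters

1224 meters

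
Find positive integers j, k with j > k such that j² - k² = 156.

Factor: j² - k² = (j+k)(j-k) = 156.
We need two factors of 156 with the same parity.
Use j+k = 78 and j-k = 2 (product 78·2 = 156).
Adding: 2j = 80, so j = 40.
Subtracting: 2k = 76, so k = 38.
Check: 40² - 38² = 1600 - 1444 = 156 ✓

j = 40, k = 38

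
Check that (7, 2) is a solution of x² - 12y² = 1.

Compute x² = 7² = 49
Compute 12y² = 12·2² = 12·4 = 48
x² - 12y² = 49 - 48 = 1
Since this equals 1, (7, 2) is a solution.

Yes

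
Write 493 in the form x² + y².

We need to find integers x, y > 0 such that x² + y² = 493.
Trying x = 3: y² = 493 - 3² = 493 - 9 = 484
y = 22
Check: 3² + 22² = 9 + 484 = 493 ✓

493 = 3² + 22²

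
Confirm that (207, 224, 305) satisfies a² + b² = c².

Compute a² + b² = 207² + 224² = 42849 + 50176 = 93025
Compute c² = 305² = 93025
Since 93025 = 93025, confirmed.

Yes, it is a Pythagorean triple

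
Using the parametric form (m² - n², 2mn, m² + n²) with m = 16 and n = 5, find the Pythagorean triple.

a = m² - n² = 16² - 5² = 256 - 25 = 231
b = 2mn = 2·16·5 = 160
c = m² + n² = 256 + 25 = 281
Verify: 231² + 160² = 53361 + 25600 = 78961 = 281² ✓

(231, 160, 281)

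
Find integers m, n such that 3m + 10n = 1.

Step 1: Check solvability.
gcd(3, 10) = 1
Since 1 divides 1, solutions exist.

Step 2: Apply extended Euclidean algorithm to find gcd.
We find integers such that 3*x0 + 10*y0 = 1

Step 3: Scale the particular solution.
Multiply by 1/1 = 1:
m = -3, n = 1

Step 4: Verify.
3*(-3) + 10*(1) = 1 = 1 ✓

m = -3, n = 1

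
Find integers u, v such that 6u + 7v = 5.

Step 1: Check solvability.
gcd(6, 7) = 1
Since 1 divides 5, solutions exist.

Step 2: Apply extended Euclidean algorithm to find gcd.
We find integers such that 6*x0 + 7*y0 = 1

Step 3: Scale the particular solution.
Multiply by 5/1 = 5:
u = -5, v = 5

Step 4: Verify.
6*(-5) + 7*(5) = 5 = 5 ✓

u = -5, v = 5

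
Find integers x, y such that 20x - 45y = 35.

Step 1: Check solvability.
gcd(20, 45) = 5
Since 5 divides 35, solutions exist.

Step 2: Apply extended Euclidean algorithm to find gcd.
We find integers such that 20*x0 + 45*y0 = 5

Step 3: Scale the particular solution.
Multiply by 35/5 = 7:
x = -14, y = -7

Step 4: Verify.
20*(-14) - 45*(-7) = 35 = 35 ✓

x = -14, y = -7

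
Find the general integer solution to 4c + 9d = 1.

Step 1: Compute gcd(4, 9) = 1.
Since 1 divides 1, solutions exist.

Step 2: Find a particular solution using extended Euclidean algorithm.
We get c₀ = -2, d₀ = 1.
Check: 4*-2 + 9*1 = 1 = 1 ✓

Step 3: Write the general solution.
c = -2 + (9/1)t = -2 + 9t
d = 1 - (4/1)t = 1 - 4t
for any integer t.

c = -2 + 9t, d = 1 - 4t for integer t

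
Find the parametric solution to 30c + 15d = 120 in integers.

Step 1: Compute gcd(30, 15) = 15.
Since 15 divides 120, solutions exist.

Step 2: Find a particular solution using extended Euclidean algorithm.
We get c₀ = 0, d₀ = 8.
Check: 30*0 + 15*8 = 120 = 120 ✓

Step 3: Write the general solution.
c = 0 + (15/15)t = 0 + 1t
d = 8 - (30/15)t = 8 - 2t
for any integer t.

c = 0 + 1t, d = 8 - 2t for integer t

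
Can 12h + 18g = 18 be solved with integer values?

Step 1: Compute gcd(12, 18).
gcd(12, 18) = 6

Step 2: Check divisibility.
Does 6 divide 18? 18 = 6 x 3, so yes.

By the theorem on linear Diophantine equations, 12h + 18g = 18 has integer solutions if and only if gcd(12, 18) divides 18. Since 6 | 18, solutions exist.

Yes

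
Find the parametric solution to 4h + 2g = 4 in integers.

Step 1: Compute gcd(4, 2) = 2.
Since 2 divides 4, solutions exist.

Step 2: Find a particular solution using extended Euclidean algorithm.
We get h₀ = 0, g₀ = 2.
Check: 4*0 + 2*2 = 4 = 4 ✓

Step 3: Write the general solution.
h = 0 + (2/2)t = 0 + 1t
g = 2 - (4/2)t = 2 - 2t
for any integer t.

h = 0 + 1t, g = 2 - 2t for integer t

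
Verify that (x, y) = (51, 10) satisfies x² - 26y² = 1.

Compute x² = 51² = 2601
Compute 26y² = 26·10² = 26·100 = 2600
x² - 26y² = 2601 - 2600 = 1
Since this equals 1, (51, 10) is a solution.

Yes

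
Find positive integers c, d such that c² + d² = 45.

Search for c with 45 - c² a perfect square.
c = 3: 45 - 3² = 45 - 9 = 36 = 6² ✓
So c = 3, d = 6.

c = 3, d = 6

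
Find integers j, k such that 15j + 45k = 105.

Step 1: Check solvability.
gcd(15, 45) = 15
Since 15 divides 105, solutions exist.

Step 2: Apply extended Euclidean algorithm to find gcd.
We find integers such that 15*x0 + 45*y0 = 15

Step 3: Scale the particular solution.
Multiply by 105/15 = 7:
j = 7, k = 0

Step 4: Verify.
15*(7) + 45*(0) = 105 = 105 ✓

j = 7, k = 0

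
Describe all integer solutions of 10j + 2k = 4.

Step 1: Compute gcd(10, 2) = 2.
Since 2 divides 4, solutions exist.

Step 2: Find a particular solution using extended Euclidean algorithm.
We get j₀ = 0, k₀ = 2.
Check: 10*0 + 2*2 = 4 = 4 ✓

Step 3: Write the general solution.
j = 0 + (2/2)t = 0 + 1t
k = 2 - (10/2)t = 2 - 5t
for any integer t.

j = 0 + 1t, k = 2 - 5t for integer t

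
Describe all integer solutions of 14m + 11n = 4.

Step 1: Compute gcd(14, 11) = 1.
Since 1 divides 4, solutions exist.

Step 2: Find a particular solution using extended Euclidean algorithm.
We get m₀ = 16, n₀ = -20.
Check: 14*16 + 11*-20 = 4 = 4 ✓

Step 3: Write the general solution.
m = 16 + (11/1)t = 16 + 11t
n = -20 - (14/1)t = -20 - 14t
for any integer t.

m = 16 + 11t, n = -20 - 14t for integer t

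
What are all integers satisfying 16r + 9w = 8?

Step 1: Compute gcd(16, 9) = 1.
Since 1 divides 8, solutions exist.

Step 2: Find a particular solution using extended Euclidean algorithm.
We get r₀ = 32, w₀ = -56.
Check: 16*32 + 9*-56 = 8 = 8 ✓

Step 3: Write the general solution.
r = 32 + (9/1)t = 32 + 9t
w = -56 - (16/1)t = -56 - 16t
for any integer t.

r = 32 + 9t, w = -56 - 16t for integer t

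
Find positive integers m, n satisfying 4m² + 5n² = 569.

Try small values of m and check whether (569 - 4m²)/5 is a perfect square.
m = 9: 4·9² = 324, so 5n² = 569 - 324 = 245, giving n² = 49, n = 7.
Check: 4·9² + 5·7² = 324 + 245 = 569 ✓

m = 9, n = 7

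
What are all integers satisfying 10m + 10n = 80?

Step 1: Compute gcd(10, 10) = 10.
Since 10 divides 80, solutions exist.

Step 2: Find a particular solution using extended Euclidean algorithm.
We get m₀ = 0, n₀ = 8.
Check: 10*0 + 10*8 = 80 = 80 ✓

Step 3: Write the general solution.
m = 0 + (10/10)t = 0 + 1t
n = 8 - (10/10)t = 8 - 1t
for any integer t.

m = 0 + 1t, n = 8 - 1t for integer t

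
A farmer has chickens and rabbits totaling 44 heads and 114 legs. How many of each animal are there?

Let c = chickens, r = rabbits.
Heads: c + r = 44
Legs: 2c + 4r = 114
From the first equation, c = 44 - r. Substitute:
2(44 - r) + 4r = 114
88 + 2r = 114
r = (114 - 88)/2 = 13
c = 44 - 13 = 31

Chickens: 31, Rabbits: 13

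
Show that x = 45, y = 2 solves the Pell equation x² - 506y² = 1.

Compute x² = 45² = 2025
Compute 506y² = 506·2² = 506·4 = 2024
x² - 506y² = 2025 - 2024 = 1
Since this equals 1, (45, 2) is a solution.

Yes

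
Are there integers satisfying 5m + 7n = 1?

Step 1: Compute gcd(5, 7).
gcd(5, 7) = 1

Step 2: Check divisibility.
Does 1 divide 1? 1 = 1 x 1, so yes.

By the theorem on linear Diophantine equations, 5m + 7n = 1 has integer solutions if and only if gcd(5, 7) divides 1. Since 1 | 1, solutions exist.

Yes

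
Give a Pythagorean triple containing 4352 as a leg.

We need the other leg and hypotenuse such that 4352² + x² = c².
Take x = 264, c = 4360: 4352² + 264² = 18939904 + 69696 = 19009600 = 4360² ✓
Triple: (264, 4352, 4360)

(264, 4352, 4360)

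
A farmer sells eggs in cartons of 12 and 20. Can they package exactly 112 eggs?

We need non-negative a, b with 12a + 20b = 112.
gcd(12, 20) = 4 divides 112.
Try a = 1: 20b = 112 - 12 = 100, so b = 5.
One way: 1 cartons of 12 and 5 cartons of 20.

Yes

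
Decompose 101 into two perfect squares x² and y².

We need to find integers x, y > 0 such that x² + y² = 101.
Trying x = 1: y² = 101 - 1² = 101 - 1 = 100
y = 10
Check: 1² + 10² = 1 + 100 = 101 ✓

101 = 1² + 10²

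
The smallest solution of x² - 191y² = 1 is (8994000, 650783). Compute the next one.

Solutions to x² - Dy² = 1 are generated by powers of (x₀ + y₀√D).
The next solution satisfies x₁ + y₁√191 = (x₀ + y₀√191)², giving:
x₁ = x₀² + 191y₀² = 8994000² + 191·650783² = 80892036000000 + 80892035999999 = 161784071999999
y₁ = 2x₀y₀ = 2·8994000·650783 = 11706284604000

Verify: 161784071999999² - 191·11706284604000² = 26174085952900860431856000001 - 26174085952900860431856000000 = 1 ✓

x = 161784071999999, y = 11706284604000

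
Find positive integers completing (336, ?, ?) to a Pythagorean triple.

We need the other leg and hypotenuse such that 336² + x² = c².
Take x = 377, c = 505: 336² + 377² = 112896 + 142129 = 255025 = 505² ✓
Triple: (377, 336, 505)

(377, 336, 505)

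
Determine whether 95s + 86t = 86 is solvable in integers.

Step 1: Compute gcd(95, 86).
gcd(95, 86) = 1

Step 2: Check divisibility.
Does 1 divide 86? 86 = 1 x 86, so yes.

By the theorem on linear Diophantine equations, 95s + 86t = 86 has integer solutions if and only if gcd(95, 86) divides 86. Since 1 | 86, solutions exist.

Yes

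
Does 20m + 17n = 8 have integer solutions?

Step 1: Compute gcd(20, 17).
gcd(20, 17) = 1

Step 2: Check divisibility.
Does 1 divide 8? 8 = 1 x 8, so yes.

By the theorem on linear Diophantine equations, 20m + 17n = 8 has integer solutions if and only if gcd(20, 17) divides 8. Since 1 | 8, solutions exist.

Yes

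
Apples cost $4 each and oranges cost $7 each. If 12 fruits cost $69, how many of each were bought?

Let a = apples, o = oranges.
a + o = 12
4a + 7o = 69
Substitute o = 12 - a:
4a + 7(12 - a) = 69
(4 - 7)a = 69 - 84
-3a = -15
a = 5, o = 12 - 5 = 7

Apples: 5, Oranges: 7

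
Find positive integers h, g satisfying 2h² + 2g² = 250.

Try small values of h and check whether (250 - 2h²)/2 is a perfect square.
h = 10: 2·10² = 200, so 2g² = 250 - 200 = 50, giving g² = 25, g = 5.
Check: 2·10² + 2·5² = 200 + 50 = 250 ✓

h = 10, g = 5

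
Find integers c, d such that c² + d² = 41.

We need to find integers c, d > 0 such that c² + d² = 41.
Trying c = 4: d² = 41 - 4² = 41 - 16 = 25
d = 5
Check: 4² + 5² = 16 + 25 = 41 ✓

41 = 4² + 5²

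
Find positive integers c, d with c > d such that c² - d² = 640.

Factor: c² - d² = (c+d)(c-d) = 640.
We need two factors of 640 with the same parity.
Use c+d = 320 and c-d = 2 (product 320·2 = 640).
Adding: 2c = 322, so c = 161.
Subtracting: 2d = 318, so d = 159.
Check: 161² - 159² = 25921 - 25281 = 640 ✓

c = 161, d = 159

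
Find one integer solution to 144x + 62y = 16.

Step 1: Check solvability.
gcd(144, 62) = 2
Since 2 divides 16, solutions exist.

Step 2: Apply extended Euclidean algorithm to find gcd.
We find integers such that 144*x0 + 62*y0 = 2

Step 3: Scale the particular solution.
Multiply by 16/2 = 8:
x = -24, y = 56

Step 4: Verify.
144*(-24) + 62*(56) = 16 = 16 ✓

x = -24, y = 56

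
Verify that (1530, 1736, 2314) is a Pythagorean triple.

Compute a² + b² = 1530² + 1736² = 2340900 + 3013696 = 5354596
Compute c² = 2314² = 5354596
Since 5354596 = 5354596, confirmed.

Yes, it is a Pythagorean triple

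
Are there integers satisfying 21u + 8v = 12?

Step 1: Compute gcd(21, 8).
gcd(21, 8) = 1

Step 2: Check divisibility.
Does 1 divide 12? 12 = 1 x 12, so yes.

By the theorem on linear Diophantine equations, 21u + 8v = 12 has integer solutions if and only if gcd(21, 8) divides 12. Since 1 | 12, solutions exist.

Yes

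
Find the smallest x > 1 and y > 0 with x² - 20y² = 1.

We seek the smallest positive integers (x, y) with x² - 20y² = 1, i.e., x² = 20y² + 1.
Try successive y values:
y = 1: x² = 20·1² + 1 = 21, not a perfect square
y = 2: x² = 20·2² + 1 = 81, x = 9 ✓

Verify: 9² - 20·2² = 81 - 80 = 1 ✓

x = 9, y = 2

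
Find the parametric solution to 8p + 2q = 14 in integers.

Step 1: Compute gcd(8, 2) = 2.
Since 2 divides 14, solutions exist.

Step 2: Find a particular solution using extended Euclidean algorithm.
We get p₀ = 0, q₀ = 7.
Check: 8*0 + 2*7 = 14 = 14 ✓

Step 3: Write the general solution.
p = 0 + (2/2)t = 0 + 1t
q = 7 - (8/2)t = 7 - 4t
for any integer t.

p = 0 + 1t, q = 7 - 4t for integer t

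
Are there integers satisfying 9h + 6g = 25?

Step 1: Compute gcd(9, 6).
gcd(9, 6) = 3

Step 2: Check divisibility.
Does 3 divide 25? 25 = 3 x 8 + 1, so no.

By the theorem on linear Diophantine equations, 9h + 6g = 25 has integer solutions if and only if gcd(9, 6) divides 25. Since 3 does not divide 25, no solutions exist.

No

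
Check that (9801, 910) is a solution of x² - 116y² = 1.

Compute x² = 9801² = 96059601
Compute 116y² = 116·910² = 116·828100 = 96059600
x² - 116y² = 96059601 - 96059600 = 1
Since this equals 1, (9801, 910) is a solution.

Yes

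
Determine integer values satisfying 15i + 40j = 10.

Step 1: Check solvability.
gcd(15, 40) = 5
Since 5 divides 10, solutions exist.

Step 2: Apply extended Euclidean algorithm to find gcd.
We find integers such that 15*x0 + 40*y0 = 5

Step 3: Scale the particular solution.
Multiply by 10/5 = 2:
i = 6, j = -2

Step 4: Verify.
15*(6) + 40*(-2) = 10 = 10 ✓

i = 6, j = -2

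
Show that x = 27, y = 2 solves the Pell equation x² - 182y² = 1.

Compute x² = 27² = 729
Compute 182y² = 182·2² = 182·4 = 728
x² - 182y² = 729 - 728 = 1
Since this equals 1, (27, 2) is a solution.

Yes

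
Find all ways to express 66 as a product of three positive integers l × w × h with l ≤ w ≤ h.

Iterate l from 1 to ⌊66^(1/3)⌋. For each l dividing 66, iterate w ≥ l with w dividing 66/l, and set h = 66/(l·w).
Triples found (5): (1×1×66), (1×2×33), (1×3×22), (1×6×11), (2×3×11)

(1×1×66), (1×2×33), (1×3×22), (1×6×11), (2×3×11)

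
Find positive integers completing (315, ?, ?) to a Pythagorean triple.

We need the other leg and hypotenuse such that 315² + x² = c².
Take x = 264, c = 411: 315² + 264² = 99225 + 69696 = 168921 = 411² ✓
Triple: (315, 264, 411)

(315, 264, 411)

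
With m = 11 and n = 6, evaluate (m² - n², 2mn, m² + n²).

a = m² - n² = 121 - 36 = 85
b = 2mn = 2·11·6 = 132
c = m² + n² = 121 + 36 = 157
Verify: 85² + 132² = 7225 + 17424 = 24649 = 157² ✓

(85, 132, 157)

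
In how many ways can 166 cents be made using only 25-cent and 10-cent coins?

We need non-negative integers (x, y) with 25x + 10y = 166.
For each x from 0 to 6, check if (166 - 25x) is a non-negative multiple of 10.
Solutions (x, y): none
Count: 0

0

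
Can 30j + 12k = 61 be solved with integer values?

Step 1: Compute gcd(30, 12).
gcd(30, 12) = 6

Step 2: Check divisibility.
Does 6 divide 61? 61 = 6 x 10 + 1, so no.

By the theorem on linear Diophantine equations, 30j + 12k = 61 has integer solutions if and only if gcd(30, 12) divides 61. Since 6 does not divide 61, no solutions exist.

No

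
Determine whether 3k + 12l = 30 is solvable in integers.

Step 1: Compute gcd(3, 12).
gcd(3, 12) = 3

Step 2: Check divisibility.
Does 3 divide 30? 30 = 3 x 10, so yes.

By the theorem on linear Diophantine equations, 3k + 12l = 30 has integer solutions if and only if gcd(3, 12) divides 30. Since 3 | 30, solutions exist.

Yes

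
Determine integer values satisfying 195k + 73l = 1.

Step 1: Check solvability.
gcd(195, 73) = 1
Since 1 divides 1, solutions exist.

Step 2: Apply extended Euclidean algorithm to find gcd.
We find integers such that 195*x0 + 73*y0 = 1

Step 3: Scale the particular solution.
Multiply by 1/1 = 1:
k = 3, l = -8

Step 4: Verify.
195*(3) + 73*(-8) = 1 = 1 ✓

k = 3, l = -8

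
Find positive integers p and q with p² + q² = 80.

We need to find integers p, q > 0 such that p² + q² = 80.
Trying p = 4: q² = 80 - 4² = 80 - 16 = 64
q = 8
Check: 4² + 8² = 16 + 64 = 80 ✓

80 = 4² + 8²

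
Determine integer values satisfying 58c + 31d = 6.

Step 1: Check solvability.
gcd(58, 31) = 1
Since 1 divides 6, solutions exist.

Step 2: Apply extended Euclidean algorithm to find gcd.
We find integers such that 58*x0 + 31*y0 = 1

Step 3: Scale the particular solution.
Multiply by 6/1 = 6:
c = -48, d = 90

Step 4: Verify.
58*(-48) + 31*(90) = 6 = 6 ✓

c = -48, d = 90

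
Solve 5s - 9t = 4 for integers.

Step 1: Check solvability.
gcd(5, 9) = 1
Since 1 divides 4, solutions exist.

Step 2: Apply extended Euclidean algorithm to find gcd.
We find integers such that 5*x0 + 9*y0 = 1

Step 3: Scale the particular solution.
Multiply by 4/1 = 4:
s = 8, t = 4

Step 4: Verify.
5*(8) - 9*(4) = 4 = 4 ✓

s = 8, t = 4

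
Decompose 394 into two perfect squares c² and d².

We need to find integers c, d > 0 such that c² + d² = 394.
Trying c = 13: d² = 394 - 13² = 394 - 169 = 225
d = 15
Check: 13² + 15² = 169 + 225 = 394 ✓

394 = 13² + 15²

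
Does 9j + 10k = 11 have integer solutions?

Step 1: Compute gcd(9, 10).
gcd(9, 10) = 1

Step 2: Check divisibility.
Does 1 divide 11? 11 = 1 x 11, so yes.

By the theorem on linear Diophantine equations, 9j + 10k = 11 has integer solutions if and only if gcd(9, 10) divides 11. Since 1 | 11, solutions exist.

Yes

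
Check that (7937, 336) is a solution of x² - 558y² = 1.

Compute x² = 7937² = 62995969
Compute 558y² = 558·336² = 558·112896 = 62995968
x² - 558y² = 62995969 - 62995968 = 1
Since this equals 1, (7937, 336) is a solution.

Yes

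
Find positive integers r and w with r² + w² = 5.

We need to find integers r, w > 0 such that r² + w² = 5.
Trying r = 1: w² = 5 - 1² = 5 - 1 = 4
w = 2
Check: 1² + 2² = 1 + 4 = 5 ✓

5 = 1² + 2²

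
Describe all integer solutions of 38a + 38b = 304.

Step 1: Compute gcd(38, 38) = 38.
Since 38 divides 304, solutions exist.

Step 2: Find a particular solution using extended Euclidean algorithm.
We get a₀ = 0, b₀ = 8.
Check: 38*0 + 38*8 = 304 = 304 ✓

Step 3: Write the general solution.
a = 0 + (38/38)t = 0 + 1t
b = 8 - (38/38)t = 8 - 1t
for any integer t.

a = 0 + 1t, b = 8 - 1t for integer t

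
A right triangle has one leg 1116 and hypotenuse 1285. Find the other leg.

a² = c² - b² = 1651225 - 1245456 = 405769
a = 637

637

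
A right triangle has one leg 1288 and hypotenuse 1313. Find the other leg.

a² = c² - b² = 1723969 - 1658944 = 65025
a = 255

255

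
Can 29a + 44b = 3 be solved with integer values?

Step 1: Compute gcd(29, 44).
gcd(29, 44) = 1

Step 2: Check divisibility.
Does 1 divide 3? 3 = 1 x 3, so yes.

By the theorem on linear Diophantine equations, 29a + 44b = 3 has integer solutions if and only if gcd(29, 44) divides 3. Since 1 | 3, solutions exist.

Yes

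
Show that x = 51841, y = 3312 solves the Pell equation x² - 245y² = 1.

Compute x² = 51841² = 2687489281
Compute 245y² = 245·3312² = 245·10969344 = 2687489280
x² - 245y² = 2687489281 - 2687489280 = 1
Since this equals 1, (51841, 3312) is a solution.

Yes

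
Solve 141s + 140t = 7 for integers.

Step 1: Check solvability.
gcd(141, 140) = 1
Since 1 divides 7, solutions exist.

Step 2: Apply extended Euclidean algorithm to find gcd.
We find integers such that 141*x0 + 140*y0 = 1

Step 3: Scale the particular solution.
Multiply by 7/1 = 7:
s = 7, t = -7

Step 4: Verify.
141*(7) + 140*(-7) = 7 = 7 ✓

s = 7, t = -7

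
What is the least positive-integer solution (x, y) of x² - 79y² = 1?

We seek the smallest positive integers (x, y) with x² - 79y² = 1, i.e., x² = 79y² + 1.
Try successive y values:
y = 1: x² = 79·1² + 1 = 80, not a perfect square
y = 2: x² = 79·2² + 1 = 317, not a perfect square
y = 3: x² = 79·3² + 1 = 712, not a perfect square
... continuing the search (or via continued fractions) ...
y = 9: x² = 79·9² + 1 = 6400, x = 80 ✓

Verify: 80² - 79·9² = 6400 - 6399 = 1 ✓

x = 80, y = 9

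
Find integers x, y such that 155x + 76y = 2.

Step 1: Check solvability.
gcd(155, 76) = 1
Since 1 divides 2, solutions exist.

Step 2: Apply extended Euclidean algorithm to find gcd.
We find integers such that 155*x0 + 76*y0 = 1

Step 3: Scale the particular solution.
Multiply by 2/1 = 2:
x = -50, y = 102

Step 4: Verify.
155*(-50) + 76*(102) = 2 = 2 ✓

x = -50, y = 102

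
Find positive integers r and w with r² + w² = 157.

We need to find integers r, w > 0 such that r² + w² = 157.
Trying r = 6: w² = 157 - 6² = 157 - 36 = 121
w = 11
Check: 6² + 11² = 36 + 121 = 157 ✓

157 = 6² + 11²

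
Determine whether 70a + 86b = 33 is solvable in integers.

Step 1: Compute gcd(70, 86).
gcd(70, 86) = 2

Step 2: Check divisibility.
Does 2 divide 33? 33 = 2 x 16 + 1, so no.

By the theorem on linear Diophantine equations, 70a + 86b = 33 has integer solutions if and only if gcd(70, 86) divides 33. Since 2 does not divide 33, no solutions exist.

No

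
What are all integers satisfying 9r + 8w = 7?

Step 1: Compute gcd(9, 8) = 1.
Since 1 divides 7, solutions exist.

Step 2: Find a particular solution using extended Euclidean algorithm.
We get r₀ = 7, w₀ = -7.
Check: 9*7 + 8*-7 = 7 = 7 ✓

Step 3: Write the general solution.
r = 7 + (8/1)t = 7 + 8t
w = -7 - (9/1)t = -7 - 9t
for any integer t.

r = 7 + 8t, w = -7 - 9t for integer t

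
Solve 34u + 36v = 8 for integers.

Step 1: Check solvability.
gcd(34, 36) = 2
Since 2 divides 8, solutions exist.

Step 2: Apply extended Euclidean algorithm to find gcd.
We find integers such that 34*x0 + 36*y0 = 2

Step 3: Scale the particular solution.
Multiply by 8/2 = 4:
u = -4, v = 4

Step 4: Verify.
34*(-4) + 36*(4) = 8 = 8 ✓

u = -4, v = 4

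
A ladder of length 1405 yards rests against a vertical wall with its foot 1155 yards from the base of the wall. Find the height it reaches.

The ladder, wall, and ground form a right triangle with hypotenuse 1405 and one leg 1155.
By the Pythagorean theorem: h² = 1405² - 1155² = 1974025 - 1334025 = 640000
h = √640000 = 800 yards

800 yards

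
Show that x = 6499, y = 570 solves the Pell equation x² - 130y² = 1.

Compute x² = 6499² = 42237001
Compute 130y² = 130·570² = 130·324900 = 42237000
x² - 130y² = 42237001 - 42237000 = 1
Since this equals 1, (6499, 570) is a solution.

Yes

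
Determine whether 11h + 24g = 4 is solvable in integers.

Step 1: Compute gcd(11, 24).
gcd(11, 24) = 1

Step 2: Check divisibility.
Does 1 divide 4? 4 = 1 x 4, so yes.

By the theorem on linear Diophantine equations, 11h + 24g = 4 has integer solutions if and only if gcd(11, 24) divides 4. Since 1 | 4, solutions exist.

Yes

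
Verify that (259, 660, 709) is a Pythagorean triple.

Compute a² + b² = 259² + 660² = 67081 + 435600 = 502681
Compute c² = 709² = 502681
Since 502681 = 502681, confirmed.

Yes, it is a Pythagorean triple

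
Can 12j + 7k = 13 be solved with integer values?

Step 1: Compute gcd(12, 7).
gcd(12, 7) = 1

Step 2: Check divisibility.
Does 1 divide 13? 13 = 1 x 13, so yes.

By the theorem on linear Diophantine equations, 12j + 7k = 13 has integer solutions if and only if gcd(12, 7) divides 13. Since 1 | 13, solutions exist.

Yes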